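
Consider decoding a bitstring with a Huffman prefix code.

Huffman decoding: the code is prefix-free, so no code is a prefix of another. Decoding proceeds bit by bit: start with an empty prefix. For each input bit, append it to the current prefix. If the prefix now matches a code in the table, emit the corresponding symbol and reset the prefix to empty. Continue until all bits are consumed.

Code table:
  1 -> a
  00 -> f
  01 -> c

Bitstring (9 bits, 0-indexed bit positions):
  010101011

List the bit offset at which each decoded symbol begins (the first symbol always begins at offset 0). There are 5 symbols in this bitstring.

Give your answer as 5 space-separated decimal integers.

Answer: 0 2 4 6 8

Derivation:
Bit 0: prefix='0' (no match yet)
Bit 1: prefix='01' -> emit 'c', reset
Bit 2: prefix='0' (no match yet)
Bit 3: prefix='01' -> emit 'c', reset
Bit 4: prefix='0' (no match yet)
Bit 5: prefix='01' -> emit 'c', reset
Bit 6: prefix='0' (no match yet)
Bit 7: prefix='01' -> emit 'c', reset
Bit 8: prefix='1' -> emit 'a', reset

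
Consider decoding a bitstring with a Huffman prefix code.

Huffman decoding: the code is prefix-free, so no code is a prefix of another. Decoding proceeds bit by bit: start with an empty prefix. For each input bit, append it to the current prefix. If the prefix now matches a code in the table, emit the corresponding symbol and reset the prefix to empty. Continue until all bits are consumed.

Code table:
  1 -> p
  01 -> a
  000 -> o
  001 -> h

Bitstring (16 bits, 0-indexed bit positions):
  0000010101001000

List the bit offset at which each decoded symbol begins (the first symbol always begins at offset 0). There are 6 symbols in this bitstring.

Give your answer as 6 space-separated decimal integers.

Bit 0: prefix='0' (no match yet)
Bit 1: prefix='00' (no match yet)
Bit 2: prefix='000' -> emit 'o', reset
Bit 3: prefix='0' (no match yet)
Bit 4: prefix='00' (no match yet)
Bit 5: prefix='001' -> emit 'h', reset
Bit 6: prefix='0' (no match yet)
Bit 7: prefix='01' -> emit 'a', reset
Bit 8: prefix='0' (no match yet)
Bit 9: prefix='01' -> emit 'a', reset
Bit 10: prefix='0' (no match yet)
Bit 11: prefix='00' (no match yet)
Bit 12: prefix='001' -> emit 'h', reset
Bit 13: prefix='0' (no match yet)
Bit 14: prefix='00' (no match yet)
Bit 15: prefix='000' -> emit 'o', reset

Answer: 0 3 6 8 10 13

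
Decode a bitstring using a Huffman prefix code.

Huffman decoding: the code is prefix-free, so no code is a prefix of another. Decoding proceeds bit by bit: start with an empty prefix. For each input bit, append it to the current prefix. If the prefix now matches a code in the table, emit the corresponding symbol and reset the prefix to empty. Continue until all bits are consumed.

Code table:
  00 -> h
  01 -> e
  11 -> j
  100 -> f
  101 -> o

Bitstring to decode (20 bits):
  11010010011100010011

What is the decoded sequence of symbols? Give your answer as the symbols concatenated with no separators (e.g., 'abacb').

Answer: jehfjfehj

Derivation:
Bit 0: prefix='1' (no match yet)
Bit 1: prefix='11' -> emit 'j', reset
Bit 2: prefix='0' (no match yet)
Bit 3: prefix='01' -> emit 'e', reset
Bit 4: prefix='0' (no match yet)
Bit 5: prefix='00' -> emit 'h', reset
Bit 6: prefix='1' (no match yet)
Bit 7: prefix='10' (no match yet)
Bit 8: prefix='100' -> emit 'f', reset
Bit 9: prefix='1' (no match yet)
Bit 10: prefix='11' -> emit 'j', reset
Bit 11: prefix='1' (no match yet)
Bit 12: prefix='10' (no match yet)
Bit 13: prefix='100' -> emit 'f', reset
Bit 14: prefix='0' (no match yet)
Bit 15: prefix='01' -> emit 'e', reset
Bit 16: prefix='0' (no match yet)
Bit 17: prefix='00' -> emit 'h', reset
Bit 18: prefix='1' (no match yet)
Bit 19: prefix='11' -> emit 'j', reset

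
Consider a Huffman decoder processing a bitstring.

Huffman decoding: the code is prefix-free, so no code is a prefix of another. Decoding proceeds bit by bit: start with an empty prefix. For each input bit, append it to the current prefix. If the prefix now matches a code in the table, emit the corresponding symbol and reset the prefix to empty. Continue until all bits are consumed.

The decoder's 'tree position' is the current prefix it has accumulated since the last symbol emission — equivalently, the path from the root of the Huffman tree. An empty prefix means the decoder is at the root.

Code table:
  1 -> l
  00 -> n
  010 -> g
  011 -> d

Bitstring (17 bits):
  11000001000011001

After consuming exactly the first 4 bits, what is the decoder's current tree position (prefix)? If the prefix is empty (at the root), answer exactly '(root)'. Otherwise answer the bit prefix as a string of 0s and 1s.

Answer: (root)

Derivation:
Bit 0: prefix='1' -> emit 'l', reset
Bit 1: prefix='1' -> emit 'l', reset
Bit 2: prefix='0' (no match yet)
Bit 3: prefix='00' -> emit 'n', reset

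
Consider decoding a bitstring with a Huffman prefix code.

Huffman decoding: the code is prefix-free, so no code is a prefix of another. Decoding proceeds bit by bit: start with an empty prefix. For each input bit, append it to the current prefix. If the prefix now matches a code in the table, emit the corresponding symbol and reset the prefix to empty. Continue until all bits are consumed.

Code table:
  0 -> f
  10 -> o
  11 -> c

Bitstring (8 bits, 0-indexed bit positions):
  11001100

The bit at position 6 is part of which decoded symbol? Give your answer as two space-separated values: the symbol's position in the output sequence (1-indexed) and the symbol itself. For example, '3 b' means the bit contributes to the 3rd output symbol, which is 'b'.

Answer: 5 f

Derivation:
Bit 0: prefix='1' (no match yet)
Bit 1: prefix='11' -> emit 'c', reset
Bit 2: prefix='0' -> emit 'f', reset
Bit 3: prefix='0' -> emit 'f', reset
Bit 4: prefix='1' (no match yet)
Bit 5: prefix='11' -> emit 'c', reset
Bit 6: prefix='0' -> emit 'f', reset
Bit 7: prefix='0' -> emit 'f', reset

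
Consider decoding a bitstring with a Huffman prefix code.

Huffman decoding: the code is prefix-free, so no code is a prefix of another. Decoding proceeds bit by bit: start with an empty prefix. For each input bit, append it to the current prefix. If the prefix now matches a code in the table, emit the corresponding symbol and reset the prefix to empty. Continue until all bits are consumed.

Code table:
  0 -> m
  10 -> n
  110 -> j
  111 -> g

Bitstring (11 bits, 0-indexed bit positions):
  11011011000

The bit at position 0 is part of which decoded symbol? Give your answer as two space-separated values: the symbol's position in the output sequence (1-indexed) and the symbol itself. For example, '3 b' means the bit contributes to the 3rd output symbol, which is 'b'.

Answer: 1 j

Derivation:
Bit 0: prefix='1' (no match yet)
Bit 1: prefix='11' (no match yet)
Bit 2: prefix='110' -> emit 'j', reset
Bit 3: prefix='1' (no match yet)
Bit 4: prefix='11' (no match yet)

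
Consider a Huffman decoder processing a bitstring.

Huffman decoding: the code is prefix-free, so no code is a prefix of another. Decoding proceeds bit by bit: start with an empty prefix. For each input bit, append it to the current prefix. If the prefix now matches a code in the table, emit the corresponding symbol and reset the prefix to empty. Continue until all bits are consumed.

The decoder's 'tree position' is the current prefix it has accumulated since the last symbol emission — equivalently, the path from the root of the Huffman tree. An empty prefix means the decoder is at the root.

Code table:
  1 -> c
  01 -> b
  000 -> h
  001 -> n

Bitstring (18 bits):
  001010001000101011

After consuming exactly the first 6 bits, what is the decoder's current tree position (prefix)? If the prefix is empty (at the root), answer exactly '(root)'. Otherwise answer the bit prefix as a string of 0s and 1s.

Answer: 0

Derivation:
Bit 0: prefix='0' (no match yet)
Bit 1: prefix='00' (no match yet)
Bit 2: prefix='001' -> emit 'n', reset
Bit 3: prefix='0' (no match yet)
Bit 4: prefix='01' -> emit 'b', reset
Bit 5: prefix='0' (no match yet)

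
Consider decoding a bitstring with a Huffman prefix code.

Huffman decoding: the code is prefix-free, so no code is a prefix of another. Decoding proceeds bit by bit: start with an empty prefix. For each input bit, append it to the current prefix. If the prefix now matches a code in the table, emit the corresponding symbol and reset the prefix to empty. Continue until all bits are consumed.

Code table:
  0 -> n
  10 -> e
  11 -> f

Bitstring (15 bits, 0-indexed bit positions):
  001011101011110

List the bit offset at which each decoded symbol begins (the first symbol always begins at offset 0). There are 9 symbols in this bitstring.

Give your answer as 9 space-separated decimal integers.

Answer: 0 1 2 4 6 8 10 12 14

Derivation:
Bit 0: prefix='0' -> emit 'n', reset
Bit 1: prefix='0' -> emit 'n', reset
Bit 2: prefix='1' (no match yet)
Bit 3: prefix='10' -> emit 'e', reset
Bit 4: prefix='1' (no match yet)
Bit 5: prefix='11' -> emit 'f', reset
Bit 6: prefix='1' (no match yet)
Bit 7: prefix='10' -> emit 'e', reset
Bit 8: prefix='1' (no match yet)
Bit 9: prefix='10' -> emit 'e', reset
Bit 10: prefix='1' (no match yet)
Bit 11: prefix='11' -> emit 'f', reset
Bit 12: prefix='1' (no match yet)
Bit 13: prefix='11' -> emit 'f', reset
Bit 14: prefix='0' -> emit 'n', reset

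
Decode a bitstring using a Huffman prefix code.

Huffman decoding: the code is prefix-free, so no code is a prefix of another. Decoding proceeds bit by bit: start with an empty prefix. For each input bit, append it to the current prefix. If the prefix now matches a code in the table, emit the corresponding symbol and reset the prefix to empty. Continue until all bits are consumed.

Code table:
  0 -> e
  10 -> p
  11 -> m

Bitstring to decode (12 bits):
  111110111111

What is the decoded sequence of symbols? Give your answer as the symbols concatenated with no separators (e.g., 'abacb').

Answer: mmpmmm

Derivation:
Bit 0: prefix='1' (no match yet)
Bit 1: prefix='11' -> emit 'm', reset
Bit 2: prefix='1' (no match yet)
Bit 3: prefix='11' -> emit 'm', reset
Bit 4: prefix='1' (no match yet)
Bit 5: prefix='10' -> emit 'p', reset
Bit 6: prefix='1' (no match yet)
Bit 7: prefix='11' -> emit 'm', reset
Bit 8: prefix='1' (no match yet)
Bit 9: prefix='11' -> emit 'm', reset
Bit 10: prefix='1' (no match yet)
Bit 11: prefix='11' -> emit 'm', reset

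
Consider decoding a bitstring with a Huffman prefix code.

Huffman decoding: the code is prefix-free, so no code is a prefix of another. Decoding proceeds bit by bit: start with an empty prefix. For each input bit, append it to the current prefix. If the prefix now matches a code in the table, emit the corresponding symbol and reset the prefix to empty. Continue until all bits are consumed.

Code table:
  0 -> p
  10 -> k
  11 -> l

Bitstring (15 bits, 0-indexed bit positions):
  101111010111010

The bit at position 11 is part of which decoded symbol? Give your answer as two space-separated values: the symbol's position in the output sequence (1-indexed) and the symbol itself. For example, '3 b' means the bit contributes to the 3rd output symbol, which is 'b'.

Bit 0: prefix='1' (no match yet)
Bit 1: prefix='10' -> emit 'k', reset
Bit 2: prefix='1' (no match yet)
Bit 3: prefix='11' -> emit 'l', reset
Bit 4: prefix='1' (no match yet)
Bit 5: prefix='11' -> emit 'l', reset
Bit 6: prefix='0' -> emit 'p', reset
Bit 7: prefix='1' (no match yet)
Bit 8: prefix='10' -> emit 'k', reset
Bit 9: prefix='1' (no match yet)
Bit 10: prefix='11' -> emit 'l', reset
Bit 11: prefix='1' (no match yet)
Bit 12: prefix='10' -> emit 'k', reset
Bit 13: prefix='1' (no match yet)
Bit 14: prefix='10' -> emit 'k', reset

Answer: 7 k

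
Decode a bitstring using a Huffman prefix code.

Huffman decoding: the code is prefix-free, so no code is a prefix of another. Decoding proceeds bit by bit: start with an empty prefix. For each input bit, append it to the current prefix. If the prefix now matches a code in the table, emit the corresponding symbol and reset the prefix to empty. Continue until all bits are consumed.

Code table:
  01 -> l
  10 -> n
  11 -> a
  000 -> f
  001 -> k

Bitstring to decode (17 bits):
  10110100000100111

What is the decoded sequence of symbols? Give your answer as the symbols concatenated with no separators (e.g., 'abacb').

Bit 0: prefix='1' (no match yet)
Bit 1: prefix='10' -> emit 'n', reset
Bit 2: prefix='1' (no match yet)
Bit 3: prefix='11' -> emit 'a', reset
Bit 4: prefix='0' (no match yet)
Bit 5: prefix='01' -> emit 'l', reset
Bit 6: prefix='0' (no match yet)
Bit 7: prefix='00' (no match yet)
Bit 8: prefix='000' -> emit 'f', reset
Bit 9: prefix='0' (no match yet)
Bit 10: prefix='00' (no match yet)
Bit 11: prefix='001' -> emit 'k', reset
Bit 12: prefix='0' (no match yet)
Bit 13: prefix='00' (no match yet)
Bit 14: prefix='001' -> emit 'k', reset
Bit 15: prefix='1' (no match yet)
Bit 16: prefix='11' -> emit 'a', reset

Answer: nalfkka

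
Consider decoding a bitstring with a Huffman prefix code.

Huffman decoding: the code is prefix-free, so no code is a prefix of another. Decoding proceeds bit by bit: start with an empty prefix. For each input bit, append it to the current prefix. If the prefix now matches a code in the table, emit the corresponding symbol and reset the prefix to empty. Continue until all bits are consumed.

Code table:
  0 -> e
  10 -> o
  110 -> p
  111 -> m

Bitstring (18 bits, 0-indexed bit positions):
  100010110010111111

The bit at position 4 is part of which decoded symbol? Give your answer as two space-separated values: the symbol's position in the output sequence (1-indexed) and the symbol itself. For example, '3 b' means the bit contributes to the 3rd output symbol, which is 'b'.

Bit 0: prefix='1' (no match yet)
Bit 1: prefix='10' -> emit 'o', reset
Bit 2: prefix='0' -> emit 'e', reset
Bit 3: prefix='0' -> emit 'e', reset
Bit 4: prefix='1' (no match yet)
Bit 5: prefix='10' -> emit 'o', reset
Bit 6: prefix='1' (no match yet)
Bit 7: prefix='11' (no match yet)
Bit 8: prefix='110' -> emit 'p', reset

Answer: 4 o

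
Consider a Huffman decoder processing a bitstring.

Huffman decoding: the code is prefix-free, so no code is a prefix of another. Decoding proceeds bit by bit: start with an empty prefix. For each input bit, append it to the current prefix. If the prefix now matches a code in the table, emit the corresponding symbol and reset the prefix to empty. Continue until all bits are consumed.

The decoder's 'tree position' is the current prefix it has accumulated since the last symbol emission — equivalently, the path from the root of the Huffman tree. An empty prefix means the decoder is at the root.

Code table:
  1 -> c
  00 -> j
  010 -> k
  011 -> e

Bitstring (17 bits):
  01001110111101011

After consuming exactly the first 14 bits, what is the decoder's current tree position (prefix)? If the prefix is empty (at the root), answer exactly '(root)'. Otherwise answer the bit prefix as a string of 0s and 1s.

Answer: 01

Derivation:
Bit 0: prefix='0' (no match yet)
Bit 1: prefix='01' (no match yet)
Bit 2: prefix='010' -> emit 'k', reset
Bit 3: prefix='0' (no match yet)
Bit 4: prefix='01' (no match yet)
Bit 5: prefix='011' -> emit 'e', reset
Bit 6: prefix='1' -> emit 'c', reset
Bit 7: prefix='0' (no match yet)
Bit 8: prefix='01' (no match yet)
Bit 9: prefix='011' -> emit 'e', reset
Bit 10: prefix='1' -> emit 'c', reset
Bit 11: prefix='1' -> emit 'c', reset
Bit 12: prefix='0' (no match yet)
Bit 13: prefix='01' (no match yet)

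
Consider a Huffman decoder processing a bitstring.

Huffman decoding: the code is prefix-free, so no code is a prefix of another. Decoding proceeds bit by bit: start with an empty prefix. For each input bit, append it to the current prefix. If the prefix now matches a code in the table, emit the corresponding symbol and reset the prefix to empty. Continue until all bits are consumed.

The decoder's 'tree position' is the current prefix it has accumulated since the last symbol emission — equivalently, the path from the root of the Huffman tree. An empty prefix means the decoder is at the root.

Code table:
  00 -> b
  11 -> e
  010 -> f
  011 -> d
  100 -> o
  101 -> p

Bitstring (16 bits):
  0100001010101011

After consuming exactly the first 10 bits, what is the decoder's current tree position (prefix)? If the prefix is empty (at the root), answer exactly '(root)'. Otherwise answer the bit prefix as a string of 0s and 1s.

Answer: 10

Derivation:
Bit 0: prefix='0' (no match yet)
Bit 1: prefix='01' (no match yet)
Bit 2: prefix='010' -> emit 'f', reset
Bit 3: prefix='0' (no match yet)
Bit 4: prefix='00' -> emit 'b', reset
Bit 5: prefix='0' (no match yet)
Bit 6: prefix='01' (no match yet)
Bit 7: prefix='010' -> emit 'f', reset
Bit 8: prefix='1' (no match yet)
Bit 9: prefix='10' (no match yet)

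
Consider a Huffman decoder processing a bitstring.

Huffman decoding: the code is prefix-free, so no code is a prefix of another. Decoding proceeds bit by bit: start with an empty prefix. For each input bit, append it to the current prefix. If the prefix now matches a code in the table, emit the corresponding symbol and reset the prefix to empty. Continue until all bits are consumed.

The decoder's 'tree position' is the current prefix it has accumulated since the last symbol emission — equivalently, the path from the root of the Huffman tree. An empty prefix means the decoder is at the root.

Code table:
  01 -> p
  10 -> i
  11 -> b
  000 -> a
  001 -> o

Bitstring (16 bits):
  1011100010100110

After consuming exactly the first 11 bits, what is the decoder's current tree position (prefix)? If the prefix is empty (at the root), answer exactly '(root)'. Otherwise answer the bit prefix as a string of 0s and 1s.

Bit 0: prefix='1' (no match yet)
Bit 1: prefix='10' -> emit 'i', reset
Bit 2: prefix='1' (no match yet)
Bit 3: prefix='11' -> emit 'b', reset
Bit 4: prefix='1' (no match yet)
Bit 5: prefix='10' -> emit 'i', reset
Bit 6: prefix='0' (no match yet)
Bit 7: prefix='00' (no match yet)
Bit 8: prefix='001' -> emit 'o', reset
Bit 9: prefix='0' (no match yet)
Bit 10: prefix='01' -> emit 'p', reset

Answer: (root)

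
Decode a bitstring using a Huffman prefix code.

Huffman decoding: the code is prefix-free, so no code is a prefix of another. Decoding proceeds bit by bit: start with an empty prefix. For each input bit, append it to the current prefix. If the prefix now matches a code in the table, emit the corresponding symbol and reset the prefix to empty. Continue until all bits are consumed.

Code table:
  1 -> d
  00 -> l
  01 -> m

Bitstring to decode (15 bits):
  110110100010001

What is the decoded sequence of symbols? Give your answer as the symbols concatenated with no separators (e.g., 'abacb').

Bit 0: prefix='1' -> emit 'd', reset
Bit 1: prefix='1' -> emit 'd', reset
Bit 2: prefix='0' (no match yet)
Bit 3: prefix='01' -> emit 'm', reset
Bit 4: prefix='1' -> emit 'd', reset
Bit 5: prefix='0' (no match yet)
Bit 6: prefix='01' -> emit 'm', reset
Bit 7: prefix='0' (no match yet)
Bit 8: prefix='00' -> emit 'l', reset
Bit 9: prefix='0' (no match yet)
Bit 10: prefix='01' -> emit 'm', reset
Bit 11: prefix='0' (no match yet)
Bit 12: prefix='00' -> emit 'l', reset
Bit 13: prefix='0' (no match yet)
Bit 14: prefix='01' -> emit 'm', reset

Answer: ddmdmlmlm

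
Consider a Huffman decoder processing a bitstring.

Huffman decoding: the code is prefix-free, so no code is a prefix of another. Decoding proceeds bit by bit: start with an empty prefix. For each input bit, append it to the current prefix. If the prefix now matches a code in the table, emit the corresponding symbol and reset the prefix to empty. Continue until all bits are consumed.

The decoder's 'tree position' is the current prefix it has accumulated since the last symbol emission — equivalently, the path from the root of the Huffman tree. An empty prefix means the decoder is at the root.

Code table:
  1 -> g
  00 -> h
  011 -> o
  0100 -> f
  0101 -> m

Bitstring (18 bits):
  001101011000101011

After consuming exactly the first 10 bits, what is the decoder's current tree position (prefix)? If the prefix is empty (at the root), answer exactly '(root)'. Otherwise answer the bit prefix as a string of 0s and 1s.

Bit 0: prefix='0' (no match yet)
Bit 1: prefix='00' -> emit 'h', reset
Bit 2: prefix='1' -> emit 'g', reset
Bit 3: prefix='1' -> emit 'g', reset
Bit 4: prefix='0' (no match yet)
Bit 5: prefix='01' (no match yet)
Bit 6: prefix='010' (no match yet)
Bit 7: prefix='0101' -> emit 'm', reset
Bit 8: prefix='1' -> emit 'g', reset
Bit 9: prefix='0' (no match yet)

Answer: 0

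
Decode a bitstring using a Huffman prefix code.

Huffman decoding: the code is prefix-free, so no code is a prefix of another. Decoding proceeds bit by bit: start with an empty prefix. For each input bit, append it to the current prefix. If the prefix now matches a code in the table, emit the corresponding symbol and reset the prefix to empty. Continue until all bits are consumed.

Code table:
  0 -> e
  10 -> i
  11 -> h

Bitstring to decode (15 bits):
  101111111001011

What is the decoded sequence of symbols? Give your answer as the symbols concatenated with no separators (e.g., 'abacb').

Answer: ihhhieih

Derivation:
Bit 0: prefix='1' (no match yet)
Bit 1: prefix='10' -> emit 'i', reset
Bit 2: prefix='1' (no match yet)
Bit 3: prefix='11' -> emit 'h', reset
Bit 4: prefix='1' (no match yet)
Bit 5: prefix='11' -> emit 'h', reset
Bit 6: prefix='1' (no match yet)
Bit 7: prefix='11' -> emit 'h', reset
Bit 8: prefix='1' (no match yet)
Bit 9: prefix='10' -> emit 'i', reset
Bit 10: prefix='0' -> emit 'e', reset
Bit 11: prefix='1' (no match yet)
Bit 12: prefix='10' -> emit 'i', reset
Bit 13: prefix='1' (no match yet)
Bit 14: prefix='11' -> emit 'h', reset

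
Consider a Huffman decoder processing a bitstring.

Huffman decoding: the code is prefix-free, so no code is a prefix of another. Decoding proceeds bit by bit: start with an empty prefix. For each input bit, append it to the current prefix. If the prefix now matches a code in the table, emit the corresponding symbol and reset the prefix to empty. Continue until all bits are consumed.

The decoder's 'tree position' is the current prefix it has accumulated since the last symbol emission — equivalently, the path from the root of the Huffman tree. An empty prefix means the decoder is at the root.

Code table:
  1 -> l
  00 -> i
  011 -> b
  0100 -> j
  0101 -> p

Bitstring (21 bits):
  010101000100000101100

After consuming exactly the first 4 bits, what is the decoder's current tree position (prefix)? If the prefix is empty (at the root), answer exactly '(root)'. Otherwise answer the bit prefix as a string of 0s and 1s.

Bit 0: prefix='0' (no match yet)
Bit 1: prefix='01' (no match yet)
Bit 2: prefix='010' (no match yet)
Bit 3: prefix='0101' -> emit 'p', reset

Answer: (root)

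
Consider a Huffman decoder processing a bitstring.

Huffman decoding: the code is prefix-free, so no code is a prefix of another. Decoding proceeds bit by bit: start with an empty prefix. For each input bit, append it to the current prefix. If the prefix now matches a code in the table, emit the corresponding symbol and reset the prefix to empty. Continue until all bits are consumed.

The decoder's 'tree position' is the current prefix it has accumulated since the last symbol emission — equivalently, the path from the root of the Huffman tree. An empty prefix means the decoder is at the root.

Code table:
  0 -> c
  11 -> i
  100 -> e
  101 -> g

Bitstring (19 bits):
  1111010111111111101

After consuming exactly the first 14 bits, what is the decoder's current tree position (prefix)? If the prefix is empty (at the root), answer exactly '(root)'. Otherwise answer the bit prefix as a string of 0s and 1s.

Bit 0: prefix='1' (no match yet)
Bit 1: prefix='11' -> emit 'i', reset
Bit 2: prefix='1' (no match yet)
Bit 3: prefix='11' -> emit 'i', reset
Bit 4: prefix='0' -> emit 'c', reset
Bit 5: prefix='1' (no match yet)
Bit 6: prefix='10' (no match yet)
Bit 7: prefix='101' -> emit 'g', reset
Bit 8: prefix='1' (no match yet)
Bit 9: prefix='11' -> emit 'i', reset
Bit 10: prefix='1' (no match yet)
Bit 11: prefix='11' -> emit 'i', reset
Bit 12: prefix='1' (no match yet)
Bit 13: prefix='11' -> emit 'i', reset

Answer: (root)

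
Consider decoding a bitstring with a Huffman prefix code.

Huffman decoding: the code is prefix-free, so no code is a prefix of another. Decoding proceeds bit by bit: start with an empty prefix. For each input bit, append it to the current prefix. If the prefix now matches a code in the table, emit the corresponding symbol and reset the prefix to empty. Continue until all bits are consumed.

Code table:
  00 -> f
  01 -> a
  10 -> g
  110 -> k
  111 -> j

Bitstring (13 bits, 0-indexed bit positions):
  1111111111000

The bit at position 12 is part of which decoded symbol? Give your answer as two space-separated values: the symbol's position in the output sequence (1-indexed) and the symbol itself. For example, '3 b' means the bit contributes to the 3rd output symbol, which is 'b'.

Answer: 5 f

Derivation:
Bit 0: prefix='1' (no match yet)
Bit 1: prefix='11' (no match yet)
Bit 2: prefix='111' -> emit 'j', reset
Bit 3: prefix='1' (no match yet)
Bit 4: prefix='11' (no match yet)
Bit 5: prefix='111' -> emit 'j', reset
Bit 6: prefix='1' (no match yet)
Bit 7: prefix='11' (no match yet)
Bit 8: prefix='111' -> emit 'j', reset
Bit 9: prefix='1' (no match yet)
Bit 10: prefix='10' -> emit 'g', reset
Bit 11: prefix='0' (no match yet)
Bit 12: prefix='00' -> emit 'f', reset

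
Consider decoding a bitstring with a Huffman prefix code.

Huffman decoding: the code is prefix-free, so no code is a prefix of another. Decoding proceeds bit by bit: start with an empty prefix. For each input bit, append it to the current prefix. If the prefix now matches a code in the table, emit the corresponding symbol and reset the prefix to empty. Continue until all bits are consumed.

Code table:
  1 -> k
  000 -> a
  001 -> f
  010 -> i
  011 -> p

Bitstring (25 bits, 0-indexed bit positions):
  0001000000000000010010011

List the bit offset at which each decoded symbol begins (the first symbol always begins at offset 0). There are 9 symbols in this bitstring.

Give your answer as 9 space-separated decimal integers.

Answer: 0 3 4 7 10 13 16 19 22

Derivation:
Bit 0: prefix='0' (no match yet)
Bit 1: prefix='00' (no match yet)
Bit 2: prefix='000' -> emit 'a', reset
Bit 3: prefix='1' -> emit 'k', reset
Bit 4: prefix='0' (no match yet)
Bit 5: prefix='00' (no match yet)
Bit 6: prefix='000' -> emit 'a', reset
Bit 7: prefix='0' (no match yet)
Bit 8: prefix='00' (no match yet)
Bit 9: prefix='000' -> emit 'a', reset
Bit 10: prefix='0' (no match yet)
Bit 11: prefix='00' (no match yet)
Bit 12: prefix='000' -> emit 'a', reset
Bit 13: prefix='0' (no match yet)
Bit 14: prefix='00' (no match yet)
Bit 15: prefix='000' -> emit 'a', reset
Bit 16: prefix='0' (no match yet)
Bit 17: prefix='01' (no match yet)
Bit 18: prefix='010' -> emit 'i', reset
Bit 19: prefix='0' (no match yet)
Bit 20: prefix='01' (no match yet)
Bit 21: prefix='010' -> emit 'i', reset
Bit 22: prefix='0' (no match yet)
Bit 23: prefix='01' (no match yet)
Bit 24: prefix='011' -> emit 'p', reset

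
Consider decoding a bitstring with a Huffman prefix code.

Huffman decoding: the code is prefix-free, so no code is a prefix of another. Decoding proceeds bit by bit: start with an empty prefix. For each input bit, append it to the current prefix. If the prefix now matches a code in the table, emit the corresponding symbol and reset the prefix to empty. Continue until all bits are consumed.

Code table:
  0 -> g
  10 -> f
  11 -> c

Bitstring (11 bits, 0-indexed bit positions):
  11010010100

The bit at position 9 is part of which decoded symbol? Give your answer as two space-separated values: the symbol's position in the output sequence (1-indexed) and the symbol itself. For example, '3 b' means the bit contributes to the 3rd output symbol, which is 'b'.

Bit 0: prefix='1' (no match yet)
Bit 1: prefix='11' -> emit 'c', reset
Bit 2: prefix='0' -> emit 'g', reset
Bit 3: prefix='1' (no match yet)
Bit 4: prefix='10' -> emit 'f', reset
Bit 5: prefix='0' -> emit 'g', reset
Bit 6: prefix='1' (no match yet)
Bit 7: prefix='10' -> emit 'f', reset
Bit 8: prefix='1' (no match yet)
Bit 9: prefix='10' -> emit 'f', reset
Bit 10: prefix='0' -> emit 'g', reset

Answer: 6 f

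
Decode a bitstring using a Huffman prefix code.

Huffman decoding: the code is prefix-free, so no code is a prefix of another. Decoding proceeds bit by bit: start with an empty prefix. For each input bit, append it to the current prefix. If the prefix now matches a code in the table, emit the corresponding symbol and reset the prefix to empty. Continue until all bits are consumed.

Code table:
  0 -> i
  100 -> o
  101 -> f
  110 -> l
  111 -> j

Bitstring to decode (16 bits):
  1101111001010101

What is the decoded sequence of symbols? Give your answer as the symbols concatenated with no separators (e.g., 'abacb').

Answer: ljofif

Derivation:
Bit 0: prefix='1' (no match yet)
Bit 1: prefix='11' (no match yet)
Bit 2: prefix='110' -> emit 'l', reset
Bit 3: prefix='1' (no match yet)
Bit 4: prefix='11' (no match yet)
Bit 5: prefix='111' -> emit 'j', reset
Bit 6: prefix='1' (no match yet)
Bit 7: prefix='10' (no match yet)
Bit 8: prefix='100' -> emit 'o', reset
Bit 9: prefix='1' (no match yet)
Bit 10: prefix='10' (no match yet)
Bit 11: prefix='101' -> emit 'f', reset
Bit 12: prefix='0' -> emit 'i', reset
Bit 13: prefix='1' (no match yet)
Bit 14: prefix='10' (no match yet)
Bit 15: prefix='101' -> emit 'f', reset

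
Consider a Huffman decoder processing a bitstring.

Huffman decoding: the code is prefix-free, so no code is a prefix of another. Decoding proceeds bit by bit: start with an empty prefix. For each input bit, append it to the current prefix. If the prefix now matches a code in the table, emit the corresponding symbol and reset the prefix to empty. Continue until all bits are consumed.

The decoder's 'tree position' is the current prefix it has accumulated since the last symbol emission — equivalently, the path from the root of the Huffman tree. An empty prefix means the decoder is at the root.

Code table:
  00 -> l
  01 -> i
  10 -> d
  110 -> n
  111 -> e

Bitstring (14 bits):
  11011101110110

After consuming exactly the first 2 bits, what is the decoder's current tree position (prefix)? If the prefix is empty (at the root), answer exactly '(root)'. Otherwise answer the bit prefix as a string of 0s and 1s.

Bit 0: prefix='1' (no match yet)
Bit 1: prefix='11' (no match yet)

Answer: 11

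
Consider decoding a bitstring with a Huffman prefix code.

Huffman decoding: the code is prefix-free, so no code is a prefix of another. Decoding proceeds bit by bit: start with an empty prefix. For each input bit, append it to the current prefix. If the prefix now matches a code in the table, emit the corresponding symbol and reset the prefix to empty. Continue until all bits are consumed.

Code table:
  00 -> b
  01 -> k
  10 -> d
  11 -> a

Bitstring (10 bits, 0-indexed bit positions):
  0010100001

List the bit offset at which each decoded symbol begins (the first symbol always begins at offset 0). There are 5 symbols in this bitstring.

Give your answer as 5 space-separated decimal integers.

Bit 0: prefix='0' (no match yet)
Bit 1: prefix='00' -> emit 'b', reset
Bit 2: prefix='1' (no match yet)
Bit 3: prefix='10' -> emit 'd', reset
Bit 4: prefix='1' (no match yet)
Bit 5: prefix='10' -> emit 'd', reset
Bit 6: prefix='0' (no match yet)
Bit 7: prefix='00' -> emit 'b', reset
Bit 8: prefix='0' (no match yet)
Bit 9: prefix='01' -> emit 'k', reset

Answer: 0 2 4 6 8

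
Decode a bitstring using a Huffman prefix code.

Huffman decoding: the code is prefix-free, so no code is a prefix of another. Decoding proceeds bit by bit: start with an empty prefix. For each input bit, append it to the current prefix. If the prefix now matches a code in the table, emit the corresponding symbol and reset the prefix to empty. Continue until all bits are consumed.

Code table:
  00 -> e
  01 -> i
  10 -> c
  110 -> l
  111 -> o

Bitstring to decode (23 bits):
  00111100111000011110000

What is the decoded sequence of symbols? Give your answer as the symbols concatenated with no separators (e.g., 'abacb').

Bit 0: prefix='0' (no match yet)
Bit 1: prefix='00' -> emit 'e', reset
Bit 2: prefix='1' (no match yet)
Bit 3: prefix='11' (no match yet)
Bit 4: prefix='111' -> emit 'o', reset
Bit 5: prefix='1' (no match yet)
Bit 6: prefix='10' -> emit 'c', reset
Bit 7: prefix='0' (no match yet)
Bit 8: prefix='01' -> emit 'i', reset
Bit 9: prefix='1' (no match yet)
Bit 10: prefix='11' (no match yet)
Bit 11: prefix='110' -> emit 'l', reset
Bit 12: prefix='0' (no match yet)
Bit 13: prefix='00' -> emit 'e', reset
Bit 14: prefix='0' (no match yet)
Bit 15: prefix='01' -> emit 'i', reset
Bit 16: prefix='1' (no match yet)
Bit 17: prefix='11' (no match yet)
Bit 18: prefix='111' -> emit 'o', reset
Bit 19: prefix='0' (no match yet)
Bit 20: prefix='00' -> emit 'e', reset
Bit 21: prefix='0' (no match yet)
Bit 22: prefix='00' -> emit 'e', reset

Answer: eocileioee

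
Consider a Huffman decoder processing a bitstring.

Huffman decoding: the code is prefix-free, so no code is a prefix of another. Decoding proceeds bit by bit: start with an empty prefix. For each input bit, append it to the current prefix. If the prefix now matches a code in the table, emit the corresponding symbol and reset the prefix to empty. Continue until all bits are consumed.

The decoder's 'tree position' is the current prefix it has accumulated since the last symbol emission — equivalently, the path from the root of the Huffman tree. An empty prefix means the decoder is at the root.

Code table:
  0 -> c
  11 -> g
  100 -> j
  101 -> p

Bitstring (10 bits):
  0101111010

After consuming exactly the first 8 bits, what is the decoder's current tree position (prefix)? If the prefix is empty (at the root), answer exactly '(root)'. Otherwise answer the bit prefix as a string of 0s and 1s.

Bit 0: prefix='0' -> emit 'c', reset
Bit 1: prefix='1' (no match yet)
Bit 2: prefix='10' (no match yet)
Bit 3: prefix='101' -> emit 'p', reset
Bit 4: prefix='1' (no match yet)
Bit 5: prefix='11' -> emit 'g', reset
Bit 6: prefix='1' (no match yet)
Bit 7: prefix='10' (no match yet)

Answer: 10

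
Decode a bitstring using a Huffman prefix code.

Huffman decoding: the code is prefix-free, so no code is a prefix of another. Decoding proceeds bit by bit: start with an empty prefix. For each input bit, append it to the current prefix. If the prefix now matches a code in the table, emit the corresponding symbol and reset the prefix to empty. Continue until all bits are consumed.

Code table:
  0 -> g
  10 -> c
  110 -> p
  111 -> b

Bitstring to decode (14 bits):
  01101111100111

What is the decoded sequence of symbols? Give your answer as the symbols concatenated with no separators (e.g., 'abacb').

Answer: gpbpgb

Derivation:
Bit 0: prefix='0' -> emit 'g', reset
Bit 1: prefix='1' (no match yet)
Bit 2: prefix='11' (no match yet)
Bit 3: prefix='110' -> emit 'p', reset
Bit 4: prefix='1' (no match yet)
Bit 5: prefix='11' (no match yet)
Bit 6: prefix='111' -> emit 'b', reset
Bit 7: prefix='1' (no match yet)
Bit 8: prefix='11' (no match yet)
Bit 9: prefix='110' -> emit 'p', reset
Bit 10: prefix='0' -> emit 'g', reset
Bit 11: prefix='1' (no match yet)
Bit 12: prefix='11' (no match yet)
Bit 13: prefix='111' -> emit 'b', reset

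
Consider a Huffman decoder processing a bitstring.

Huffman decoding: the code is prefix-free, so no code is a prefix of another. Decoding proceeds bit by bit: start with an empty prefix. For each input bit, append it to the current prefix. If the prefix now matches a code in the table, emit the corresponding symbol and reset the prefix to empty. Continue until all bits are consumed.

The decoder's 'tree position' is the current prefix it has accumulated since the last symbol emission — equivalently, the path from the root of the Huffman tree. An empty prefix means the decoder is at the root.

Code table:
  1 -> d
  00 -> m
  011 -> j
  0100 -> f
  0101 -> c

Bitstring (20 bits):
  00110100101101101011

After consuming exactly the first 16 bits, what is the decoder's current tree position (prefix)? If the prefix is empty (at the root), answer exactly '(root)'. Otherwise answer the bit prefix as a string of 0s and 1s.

Bit 0: prefix='0' (no match yet)
Bit 1: prefix='00' -> emit 'm', reset
Bit 2: prefix='1' -> emit 'd', reset
Bit 3: prefix='1' -> emit 'd', reset
Bit 4: prefix='0' (no match yet)
Bit 5: prefix='01' (no match yet)
Bit 6: prefix='010' (no match yet)
Bit 7: prefix='0100' -> emit 'f', reset
Bit 8: prefix='1' -> emit 'd', reset
Bit 9: prefix='0' (no match yet)
Bit 10: prefix='01' (no match yet)
Bit 11: prefix='011' -> emit 'j', reset
Bit 12: prefix='0' (no match yet)
Bit 13: prefix='01' (no match yet)
Bit 14: prefix='011' -> emit 'j', reset
Bit 15: prefix='0' (no match yet)

Answer: 0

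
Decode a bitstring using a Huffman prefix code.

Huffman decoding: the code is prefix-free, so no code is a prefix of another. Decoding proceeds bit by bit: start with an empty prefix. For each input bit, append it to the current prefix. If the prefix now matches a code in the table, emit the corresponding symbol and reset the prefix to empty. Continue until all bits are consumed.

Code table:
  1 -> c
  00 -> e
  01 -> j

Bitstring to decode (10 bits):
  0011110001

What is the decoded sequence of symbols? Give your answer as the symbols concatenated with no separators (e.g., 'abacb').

Bit 0: prefix='0' (no match yet)
Bit 1: prefix='00' -> emit 'e', reset
Bit 2: prefix='1' -> emit 'c', reset
Bit 3: prefix='1' -> emit 'c', reset
Bit 4: prefix='1' -> emit 'c', reset
Bit 5: prefix='1' -> emit 'c', reset
Bit 6: prefix='0' (no match yet)
Bit 7: prefix='00' -> emit 'e', reset
Bit 8: prefix='0' (no match yet)
Bit 9: prefix='01' -> emit 'j', reset

Answer: eccccej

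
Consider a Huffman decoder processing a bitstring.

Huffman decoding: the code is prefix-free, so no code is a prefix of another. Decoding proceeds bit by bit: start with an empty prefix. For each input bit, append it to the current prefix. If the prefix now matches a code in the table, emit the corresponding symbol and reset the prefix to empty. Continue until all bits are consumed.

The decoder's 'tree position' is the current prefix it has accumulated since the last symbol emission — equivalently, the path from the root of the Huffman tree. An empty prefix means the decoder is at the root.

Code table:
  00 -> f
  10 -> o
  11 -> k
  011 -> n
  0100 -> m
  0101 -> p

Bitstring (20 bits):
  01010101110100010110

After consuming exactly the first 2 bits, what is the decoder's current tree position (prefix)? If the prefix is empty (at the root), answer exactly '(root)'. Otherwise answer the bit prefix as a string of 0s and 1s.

Answer: 01

Derivation:
Bit 0: prefix='0' (no match yet)
Bit 1: prefix='01' (no match yet)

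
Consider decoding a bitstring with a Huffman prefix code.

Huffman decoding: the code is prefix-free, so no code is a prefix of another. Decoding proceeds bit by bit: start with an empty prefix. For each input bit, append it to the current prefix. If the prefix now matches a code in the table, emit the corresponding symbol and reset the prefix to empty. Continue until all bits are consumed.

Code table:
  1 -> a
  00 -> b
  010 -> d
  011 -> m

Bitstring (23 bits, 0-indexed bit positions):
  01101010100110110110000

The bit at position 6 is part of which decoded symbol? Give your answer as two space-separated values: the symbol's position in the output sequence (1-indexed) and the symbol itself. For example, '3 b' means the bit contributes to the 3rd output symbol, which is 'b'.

Bit 0: prefix='0' (no match yet)
Bit 1: prefix='01' (no match yet)
Bit 2: prefix='011' -> emit 'm', reset
Bit 3: prefix='0' (no match yet)
Bit 4: prefix='01' (no match yet)
Bit 5: prefix='010' -> emit 'd', reset
Bit 6: prefix='1' -> emit 'a', reset
Bit 7: prefix='0' (no match yet)
Bit 8: prefix='01' (no match yet)
Bit 9: prefix='010' -> emit 'd', reset
Bit 10: prefix='0' (no match yet)

Answer: 3 a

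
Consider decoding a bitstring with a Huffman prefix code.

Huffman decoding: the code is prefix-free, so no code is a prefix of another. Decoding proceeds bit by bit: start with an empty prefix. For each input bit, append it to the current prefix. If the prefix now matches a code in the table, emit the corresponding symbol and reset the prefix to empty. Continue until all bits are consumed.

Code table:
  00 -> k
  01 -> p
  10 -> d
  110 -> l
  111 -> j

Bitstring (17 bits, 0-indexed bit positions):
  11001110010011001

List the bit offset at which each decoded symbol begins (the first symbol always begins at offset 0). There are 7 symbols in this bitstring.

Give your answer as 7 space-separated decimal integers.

Bit 0: prefix='1' (no match yet)
Bit 1: prefix='11' (no match yet)
Bit 2: prefix='110' -> emit 'l', reset
Bit 3: prefix='0' (no match yet)
Bit 4: prefix='01' -> emit 'p', reset
Bit 5: prefix='1' (no match yet)
Bit 6: prefix='11' (no match yet)
Bit 7: prefix='110' -> emit 'l', reset
Bit 8: prefix='0' (no match yet)
Bit 9: prefix='01' -> emit 'p', reset
Bit 10: prefix='0' (no match yet)
Bit 11: prefix='00' -> emit 'k', reset
Bit 12: prefix='1' (no match yet)
Bit 13: prefix='11' (no match yet)
Bit 14: prefix='110' -> emit 'l', reset
Bit 15: prefix='0' (no match yet)
Bit 16: prefix='01' -> emit 'p', reset

Answer: 0 3 5 8 10 12 15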